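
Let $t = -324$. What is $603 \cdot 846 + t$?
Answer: $509814$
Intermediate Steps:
$603 \cdot 846 + t = 603 \cdot 846 - 324 = 510138 - 324 = 509814$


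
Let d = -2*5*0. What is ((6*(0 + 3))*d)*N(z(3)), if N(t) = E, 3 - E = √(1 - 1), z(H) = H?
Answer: 0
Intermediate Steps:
E = 3 (E = 3 - √(1 - 1) = 3 - √0 = 3 - 1*0 = 3 + 0 = 3)
N(t) = 3
d = 0 (d = -10*0 = 0)
((6*(0 + 3))*d)*N(z(3)) = ((6*(0 + 3))*0)*3 = ((6*3)*0)*3 = (18*0)*3 = 0*3 = 0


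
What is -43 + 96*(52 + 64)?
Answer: 11093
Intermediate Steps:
-43 + 96*(52 + 64) = -43 + 96*116 = -43 + 11136 = 11093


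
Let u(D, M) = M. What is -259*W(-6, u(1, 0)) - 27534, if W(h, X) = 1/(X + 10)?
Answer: -275599/10 ≈ -27560.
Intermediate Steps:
W(h, X) = 1/(10 + X)
-259*W(-6, u(1, 0)) - 27534 = -259/(10 + 0) - 27534 = -259/10 - 27534 = -275599/10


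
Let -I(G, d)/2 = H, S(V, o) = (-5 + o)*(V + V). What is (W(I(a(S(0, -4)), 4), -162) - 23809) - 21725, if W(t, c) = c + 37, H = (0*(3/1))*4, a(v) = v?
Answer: -45659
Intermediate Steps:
S(V, o) = 2*V*(-5 + o) (S(V, o) = (-5 + o)*(2*V) = 2*V*(-5 + o))
H = 0 (H = (0*(3*1))*4 = (0*3)*4 = 0*4 = 0)
I(G, d) = 0 (I(G, d) = -2*0 = 0)
W(t, c) = 37 + c
(W(I(a(S(0, -4)), 4), -162) - 23809) - 21725 = ((37 - 162) - 23809) - 21725 = (-125 - 23809) - 21725 = -23934 - 21725 = -45659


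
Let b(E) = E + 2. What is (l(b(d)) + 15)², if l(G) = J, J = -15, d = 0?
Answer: 0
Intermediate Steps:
b(E) = 2 + E
l(G) = -15
(l(b(d)) + 15)² = (-15 + 15)² = 0² = 0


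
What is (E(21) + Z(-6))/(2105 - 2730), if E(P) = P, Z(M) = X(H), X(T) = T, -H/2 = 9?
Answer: -3/625 ≈ -0.0048000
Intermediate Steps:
H = -18 (H = -2*9 = -18)
Z(M) = -18
(E(21) + Z(-6))/(2105 - 2730) = (21 - 18)/(2105 - 2730) = 3/(-625) = 3*(-1/625) = -3/625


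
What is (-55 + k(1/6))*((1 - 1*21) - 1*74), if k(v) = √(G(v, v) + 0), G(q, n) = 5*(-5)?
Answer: 5170 - 470*I ≈ 5170.0 - 470.0*I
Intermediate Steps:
G(q, n) = -25
k(v) = 5*I (k(v) = √(-25 + 0) = √(-25) = 5*I)
(-55 + k(1/6))*((1 - 1*21) - 1*74) = (-55 + 5*I)*((1 - 1*21) - 1*74) = (-55 + 5*I)*((1 - 21) - 74) = (-55 + 5*I)*(-20 - 74) = (-55 + 5*I)*(-94) = 5170 - 470*I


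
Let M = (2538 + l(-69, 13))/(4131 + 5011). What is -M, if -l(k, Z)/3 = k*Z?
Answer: -747/1306 ≈ -0.57198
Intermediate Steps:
l(k, Z) = -3*Z*k (l(k, Z) = -3*k*Z = -3*Z*k)
M = 747/1306 (M = (2538 - 3*13*(-69))/(4131 + 5011) = (2538 + 2691)/9142 = 5229*(1/9142) = 747/1306 ≈ 0.57198)
-M = -1*747/1306 = -747/1306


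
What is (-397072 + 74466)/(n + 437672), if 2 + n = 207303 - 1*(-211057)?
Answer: -161303/428015 ≈ -0.37686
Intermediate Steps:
n = 418358 (n = -2 + (207303 - 1*(-211057)) = -2 + (207303 + 211057) = -2 + 418360 = 418358)
(-397072 + 74466)/(n + 437672) = (-397072 + 74466)/(418358 + 437672) = -322606/856030 = -322606*1/856030 = -161303/428015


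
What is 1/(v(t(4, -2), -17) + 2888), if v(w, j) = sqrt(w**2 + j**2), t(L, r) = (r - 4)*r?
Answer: 2888/8340111 - sqrt(433)/8340111 ≈ 0.00034378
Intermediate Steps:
t(L, r) = r*(-4 + r) (t(L, r) = (-4 + r)*r = r*(-4 + r))
v(w, j) = sqrt(j**2 + w**2)
1/(v(t(4, -2), -17) + 2888) = 1/(sqrt((-17)**2 + (-2*(-4 - 2))**2) + 2888) = 1/(sqrt(289 + (-2*(-6))**2) + 2888) = 1/(sqrt(289 + 12**2) + 2888) = 1/(sqrt(289 + 144) + 2888) = 1/(sqrt(433) + 2888) = 1/(2888 + sqrt(433))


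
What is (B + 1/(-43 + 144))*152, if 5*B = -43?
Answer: -659376/505 ≈ -1305.7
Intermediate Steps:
B = -43/5 (B = (⅕)*(-43) = -43/5 ≈ -8.6000)
(B + 1/(-43 + 144))*152 = (-43/5 + 1/(-43 + 144))*152 = (-43/5 + 1/101)*152 = -4338/505*152 = -659376/505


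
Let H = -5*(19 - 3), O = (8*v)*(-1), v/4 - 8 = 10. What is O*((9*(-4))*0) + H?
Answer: -80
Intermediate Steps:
v = 72 (v = 32 + 4*10 = 32 + 40 = 72)
O = -576 (O = (8*72)*(-1) = 576*(-1) = -576)
H = -80 (H = -5*16 = -80)
O*((9*(-4))*0) + H = -576*9*(-4)*0 - 80 = -(-20736)*0 - 80 = -576*0 - 80 = 0 - 80 = -80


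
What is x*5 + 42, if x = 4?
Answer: 62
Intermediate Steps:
x*5 + 42 = 4*5 + 42 = 20 + 42 = 62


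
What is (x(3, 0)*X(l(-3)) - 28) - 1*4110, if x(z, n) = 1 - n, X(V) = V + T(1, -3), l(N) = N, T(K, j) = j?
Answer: -4144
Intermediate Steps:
X(V) = -3 + V (X(V) = V - 3 = -3 + V)
(x(3, 0)*X(l(-3)) - 28) - 1*4110 = ((1 - 1*0)*(-3 - 3) - 28) - 1*4110 = ((1 + 0)*(-6) - 28) - 4110 = (1*(-6) - 28) - 4110 = (-6 - 28) - 4110 = -34 - 4110 = -4144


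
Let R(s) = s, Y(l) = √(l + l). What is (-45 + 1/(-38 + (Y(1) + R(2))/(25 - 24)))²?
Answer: 1697463379/837218 + 29133*√2/418609 ≈ 2027.6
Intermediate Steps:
Y(l) = √2*√l (Y(l) = √(2*l) = √2*√l)
(-45 + 1/(-38 + (Y(1) + R(2))/(25 - 24)))² = (-45 + 1/(-38 + (√2*√1 + 2)/(25 - 24)))² = (-45 + 1/(-38 + (√2*1 + 2)/1))² = (-45 + 1/(-38 + (√2 + 2)*1))² = (-45 + 1/(-38 + (2 + √2)*1))² = (-45 + 1/(-38 + (2 + √2)))² = (-45 + 1/(-36 + √2))²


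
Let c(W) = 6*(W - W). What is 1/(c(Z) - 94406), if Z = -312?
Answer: -1/94406 ≈ -1.0593e-5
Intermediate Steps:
c(W) = 0 (c(W) = 6*0 = 0)
1/(c(Z) - 94406) = 1/(0 - 94406) = 1/(-94406) = -1/94406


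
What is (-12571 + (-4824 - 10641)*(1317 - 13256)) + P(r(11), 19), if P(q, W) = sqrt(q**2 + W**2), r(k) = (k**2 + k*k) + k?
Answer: 184624064 + sqrt(64370) ≈ 1.8462e+8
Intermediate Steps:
r(k) = k + 2*k**2 (r(k) = (k**2 + k**2) + k = 2*k**2 + k = k + 2*k**2)
P(q, W) = sqrt(W**2 + q**2)
(-12571 + (-4824 - 10641)*(1317 - 13256)) + P(r(11), 19) = (-12571 + (-4824 - 10641)*(1317 - 13256)) + sqrt(19**2 + (11*(1 + 2*11))**2) = (-12571 - 15465*(-11939)) + sqrt(361 + (11*(1 + 22))**2) = (-12571 + 184636635) + sqrt(361 + (11*23)**2) = 184624064 + sqrt(361 + 253**2) = 184624064 + sqrt(361 + 64009) = 184624064 + sqrt(64370)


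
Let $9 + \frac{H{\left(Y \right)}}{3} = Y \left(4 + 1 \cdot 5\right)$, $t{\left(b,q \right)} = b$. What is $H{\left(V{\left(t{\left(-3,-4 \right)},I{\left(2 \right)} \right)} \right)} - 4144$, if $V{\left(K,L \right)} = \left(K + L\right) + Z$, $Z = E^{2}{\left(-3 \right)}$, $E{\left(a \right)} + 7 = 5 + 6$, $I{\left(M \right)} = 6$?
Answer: $-3658$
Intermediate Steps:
$E{\left(a \right)} = 4$ ($E{\left(a \right)} = -7 + \left(5 + 6\right) = -7 + 11 = 4$)
$Z = 16$ ($Z = 4^{2} = 16$)
$V{\left(K,L \right)} = 16 + K + L$ ($V{\left(K,L \right)} = \left(K + L\right) + 16 = 16 + K + L$)
$H{\left(Y \right)} = -27 + 27 Y$ ($H{\left(Y \right)} = -27 + 3 Y \left(4 + 1 \cdot 5\right) = -27 + 3 Y \left(4 + 5\right) = -27 + 3 Y 9 = -27 + 3 \cdot 9 Y = -27 + 27 Y$)
$H{\left(V{\left(t{\left(-3,-4 \right)},I{\left(2 \right)} \right)} \right)} - 4144 = \left(-27 + 27 \left(16 - 3 + 6\right)\right) - 4144 = \left(-27 + 27 \cdot 19\right) - 4144 = \left(-27 + 513\right) - 4144 = 486 - 4144 = -3658$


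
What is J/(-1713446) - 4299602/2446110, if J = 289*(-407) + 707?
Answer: -1770286612933/1047819348765 ≈ -1.6895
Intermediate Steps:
J = -116916 (J = -117623 + 707 = -116916)
J/(-1713446) - 4299602/2446110 = -116916/(-1713446) - 4299602/2446110 = -116916*(-1/1713446) - 4299602*1/2446110 = 58458/856723 - 2149801/1223055 = -1770286612933/1047819348765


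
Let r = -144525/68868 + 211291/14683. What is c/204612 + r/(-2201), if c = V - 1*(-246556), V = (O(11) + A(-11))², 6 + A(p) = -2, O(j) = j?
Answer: 2528789283065819/2108286663048658 ≈ 1.1995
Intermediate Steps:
A(p) = -8 (A(p) = -6 - 2 = -8)
r = 4143042671/337062948 (r = -144525*1/68868 + 211291*(1/14683) = -48175/22956 + 211291/14683 = 4143042671/337062948 ≈ 12.292)
V = 9 (V = (11 - 8)² = 3² = 9)
c = 246565 (c = 9 - 1*(-246556) = 9 + 246556 = 246565)
c/204612 + r/(-2201) = 246565/204612 + (4143042671/337062948)/(-2201) = 246565*(1/204612) + (4143042671/337062948)*(-1/2201) = 246565/204612 - 4143042671/741875548548 = 2528789283065819/2108286663048658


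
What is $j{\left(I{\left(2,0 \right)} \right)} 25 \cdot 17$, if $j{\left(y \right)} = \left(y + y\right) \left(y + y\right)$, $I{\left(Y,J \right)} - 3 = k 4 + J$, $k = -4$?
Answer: $287300$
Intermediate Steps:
$I{\left(Y,J \right)} = -13 + J$ ($I{\left(Y,J \right)} = 3 + \left(\left(-4\right) 4 + J\right) = 3 + \left(-16 + J\right) = -13 + J$)
$j{\left(y \right)} = 4 y^{2}$ ($j{\left(y \right)} = 2 y 2 y = 4 y^{2}$)
$j{\left(I{\left(2,0 \right)} \right)} 25 \cdot 17 = 4 \left(-13 + 0\right)^{2} \cdot 25 \cdot 17 = 4 \left(-13\right)^{2} \cdot 25 \cdot 17 = 4 \cdot 169 \cdot 25 \cdot 17 = 676 \cdot 25 \cdot 17 = 16900 \cdot 17 = 287300$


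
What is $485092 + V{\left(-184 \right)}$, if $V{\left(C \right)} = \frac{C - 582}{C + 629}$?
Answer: $\frac{215865174}{445} \approx 4.8509 \cdot 10^{5}$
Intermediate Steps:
$V{\left(C \right)} = \frac{-582 + C}{629 + C}$
$485092 + V{\left(-184 \right)} = 485092 + \frac{-582 - 184}{629 - 184} = 485092 + \frac{1}{445} \left(-766\right) = 485092 - \frac{766}{445} = \frac{215865174}{445}$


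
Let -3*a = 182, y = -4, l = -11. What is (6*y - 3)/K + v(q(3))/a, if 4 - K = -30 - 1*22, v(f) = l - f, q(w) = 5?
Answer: -159/728 ≈ -0.21841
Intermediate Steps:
v(f) = -11 - f
a = -182/3 (a = -1/3*182 = -182/3 ≈ -60.667)
K = 56 (K = 4 - (-30 - 1*22) = 4 - (-30 - 22) = 4 - 1*(-52) = 4 + 52 = 56)
(6*y - 3)/K + v(q(3))/a = (6*(-4) - 3)/56 + (-11 - 1*5)/(-182/3) = (-24 - 3)*(1/56) + (-11 - 5)*(-3/182) = -27*1/56 - 16*(-3/182) = -27/56 + 24/91 = -159/728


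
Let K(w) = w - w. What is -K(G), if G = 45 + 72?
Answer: 0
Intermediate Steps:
G = 117
K(w) = 0
-K(G) = -1*0 = 0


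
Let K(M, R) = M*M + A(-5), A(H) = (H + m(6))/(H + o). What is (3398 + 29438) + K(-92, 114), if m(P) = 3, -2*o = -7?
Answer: 123904/3 ≈ 41301.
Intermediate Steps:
o = 7/2 (o = -½*(-7) = 7/2 ≈ 3.5000)
A(H) = (3 + H)/(7/2 + H) (A(H) = (H + 3)/(H + 7/2) = (3 + H)/(7/2 + H))
K(M, R) = 4/3 + M² (K(M, R) = M*M + 2*(3 - 5)/(7 + 2*(-5)) = M² + 2*(-2)/(7 - 10) = M² + 2*(-2)/(-3) = M² + 2*(-⅓)*(-2) = M² + 4/3 = 4/3 + M²)
(3398 + 29438) + K(-92, 114) = (3398 + 29438) + (4/3 + (-92)²) = 32836 + (4/3 + 8464) = 32836 + 25396/3 = 123904/3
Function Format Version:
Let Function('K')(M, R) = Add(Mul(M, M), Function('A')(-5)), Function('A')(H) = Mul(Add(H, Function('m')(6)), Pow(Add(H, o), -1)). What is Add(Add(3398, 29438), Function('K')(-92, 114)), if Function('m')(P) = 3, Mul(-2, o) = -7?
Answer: Rational(123904, 3) ≈ 41301.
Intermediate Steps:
o = Rational(7, 2) (o = Mul(Rational(-1, 2), -7) = Rational(7, 2) ≈ 3.5000)
Function('A')(H) = Mul(Pow(Add(Rational(7, 2), H), -1), Add(3, H)) (Function('A')(H) = Mul(Add(H, 3), Pow(Add(H, Rational(7, 2)), -1)) = Mul(Add(3, H), Pow(Add(Rational(7, 2), H), -1)) = Mul(Pow(Add(Rational(7, 2), H), -1), Add(3, H)))
Function('K')(M, R) = Add(Rational(4, 3), Pow(M, 2)) (Function('K')(M, R) = Add(Mul(M, M), Mul(2, Pow(Add(7, Mul(2, -5)), -1), Add(3, -5))) = Add(Pow(M, 2), Mul(2, Pow(Add(7, -10), -1), -2)) = Add(Pow(M, 2), Mul(2, Pow(-3, -1), -2)) = Add(Pow(M, 2), Mul(2, Rational(-1, 3), -2)) = Add(Pow(M, 2), Rational(4, 3)) = Add(Rational(4, 3), Pow(M, 2)))
Add(Add(3398, 29438), Function('K')(-92, 114)) = Add(Add(3398, 29438), Add(Rational(4, 3), Pow(-92, 2))) = Add(32836, Add(Rational(4, 3), 8464)) = Add(32836, Rational(25396, 3)) = Rational(123904, 3)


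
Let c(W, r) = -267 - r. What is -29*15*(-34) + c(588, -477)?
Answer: 15000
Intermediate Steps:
-29*15*(-34) + c(588, -477) = -29*15*(-34) + (-267 - 1*(-477)) = -435*(-34) + (-267 + 477) = 14790 + 210 = 15000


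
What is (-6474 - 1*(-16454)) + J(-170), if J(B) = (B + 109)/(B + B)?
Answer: 3393261/340 ≈ 9980.2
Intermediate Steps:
J(B) = (109 + B)/(2*B) (J(B) = (109 + B)/((2*B)) = (109 + B)*(1/(2*B)) = (109 + B)/(2*B))
(-6474 - 1*(-16454)) + J(-170) = (-6474 - 1*(-16454)) + (½)*(109 - 170)/(-170) = (-6474 + 16454) + (½)*(-1/170)*(-61) = 9980 + 61/340 = 3393261/340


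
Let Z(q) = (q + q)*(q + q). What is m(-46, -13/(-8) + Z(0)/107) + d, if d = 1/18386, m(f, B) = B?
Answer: 119513/73544 ≈ 1.6251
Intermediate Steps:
Z(q) = 4*q² (Z(q) = (2*q)*(2*q) = 4*q²)
d = 1/18386 ≈ 5.4389e-5
m(-46, -13/(-8) + Z(0)/107) + d = (-13/(-8) + (4*0²)/107) + 1/18386 = (-13*(-⅛) + (4*0)*(1/107)) + 1/18386 = (13/8 + 0*(1/107)) + 1/18386 = (13/8 + 0) + 1/18386 = 13/8 + 1/18386 = 119513/73544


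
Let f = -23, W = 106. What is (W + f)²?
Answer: 6889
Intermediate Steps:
(W + f)² = (106 - 23)² = 83² = 6889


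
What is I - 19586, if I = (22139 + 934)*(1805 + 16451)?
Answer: 421201102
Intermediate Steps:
I = 421220688 (I = 23073*18256 = 421220688)
I - 19586 = 421220688 - 19586 = 421201102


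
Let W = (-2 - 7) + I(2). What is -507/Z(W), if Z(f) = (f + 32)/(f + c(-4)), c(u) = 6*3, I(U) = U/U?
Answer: -845/4 ≈ -211.25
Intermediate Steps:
I(U) = 1
W = -8 (W = (-2 - 7) + 1 = -9 + 1 = -8)
c(u) = 18
Z(f) = (32 + f)/(18 + f) (Z(f) = (f + 32)/(f + 18) = (32 + f)/(18 + f))
-507/Z(W) = -507*(18 - 8)/(32 - 8) = -507/(24/10) = -507/((1/10)*24) = -507/12/5 = -507*5/12 = -845/4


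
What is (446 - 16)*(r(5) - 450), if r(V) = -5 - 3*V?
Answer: -202100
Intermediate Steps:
(446 - 16)*(r(5) - 450) = (446 - 16)*((-5 - 3*5) - 450) = 430*((-5 - 15) - 450) = 430*(-20 - 450) = 430*(-470) = -202100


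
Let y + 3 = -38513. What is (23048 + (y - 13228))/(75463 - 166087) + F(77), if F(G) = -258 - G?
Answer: -3791293/11328 ≈ -334.68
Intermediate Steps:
y = -38516 (y = -3 - 38513 = -38516)
(23048 + (y - 13228))/(75463 - 166087) + F(77) = (23048 + (-38516 - 13228))/(75463 - 166087) + (-258 - 1*77) = (23048 - 51744)/(-90624) + (-258 - 77) = -28696*(-1/90624) - 335 = 3587/11328 - 335 = -3791293/11328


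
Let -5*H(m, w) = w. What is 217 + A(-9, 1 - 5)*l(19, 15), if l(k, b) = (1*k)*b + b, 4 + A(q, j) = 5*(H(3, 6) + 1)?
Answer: -1283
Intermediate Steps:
H(m, w) = -w/5
A(q, j) = -5 (A(q, j) = -4 + 5*(-⅕*6 + 1) = -4 + 5*(-6/5 + 1) = -4 + 5*(-⅕) = -4 - 1 = -5)
l(k, b) = b + b*k (l(k, b) = k*b + b = b*k + b = b + b*k)
217 + A(-9, 1 - 5)*l(19, 15) = 217 - 75*(1 + 19) = 217 - 75*20 = 217 - 5*300 = 217 - 1500 = -1283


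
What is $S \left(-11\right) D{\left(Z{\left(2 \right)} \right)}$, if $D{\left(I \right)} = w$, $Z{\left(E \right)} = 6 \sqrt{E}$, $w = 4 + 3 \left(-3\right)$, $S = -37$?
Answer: $-2035$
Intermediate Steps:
$w = -5$ ($w = 4 - 9 = -5$)
$D{\left(I \right)} = -5$
$S \left(-11\right) D{\left(Z{\left(2 \right)} \right)} = \left(-37\right) \left(-11\right) \left(-5\right) = 407 \left(-5\right) = -2035$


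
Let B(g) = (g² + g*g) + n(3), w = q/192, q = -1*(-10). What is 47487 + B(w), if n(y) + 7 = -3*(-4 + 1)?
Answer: 218829337/4608 ≈ 47489.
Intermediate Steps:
q = 10
n(y) = 2 (n(y) = -7 - 3*(-4 + 1) = -7 - 3*(-3) = -7 + 9 = 2)
w = 5/96 (w = 10/192 = 10*(1/192) = 5/96 ≈ 0.052083)
B(g) = 2 + 2*g² (B(g) = (g² + g*g) + 2 = (g² + g²) + 2 = 2*g² + 2 = 2 + 2*g²)
47487 + B(w) = 47487 + (2 + 2*(5/96)²) = 47487 + (2 + 2*(25/9216)) = 47487 + (2 + 25/4608) = 47487 + 9241/4608 = 218829337/4608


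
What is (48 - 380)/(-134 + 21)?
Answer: 332/113 ≈ 2.9381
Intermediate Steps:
(48 - 380)/(-134 + 21) = -332/(-113) = -332*(-1/113) = 332/113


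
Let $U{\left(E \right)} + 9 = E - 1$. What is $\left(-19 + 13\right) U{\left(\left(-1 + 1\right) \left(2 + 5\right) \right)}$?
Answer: $60$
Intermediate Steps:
$U{\left(E \right)} = -10 + E$ ($U{\left(E \right)} = -9 + \left(E - 1\right) = -9 + \left(-1 + E\right) = -10 + E$)
$\left(-19 + 13\right) U{\left(\left(-1 + 1\right) \left(2 + 5\right) \right)} = \left(-19 + 13\right) \left(-10 + \left(-1 + 1\right) \left(2 + 5\right)\right) = - 6 \left(-10 + 0 \cdot 7\right) = - 6 \left(-10 + 0\right) = \left(-6\right) \left(-10\right) = 60$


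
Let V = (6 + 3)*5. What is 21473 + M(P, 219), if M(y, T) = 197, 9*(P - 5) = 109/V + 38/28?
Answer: 21670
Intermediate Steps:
V = 45 (V = 9*5 = 45)
P = 30731/5670 (P = 5 + (109/45 + 38/28)/9 = 5 + (109*(1/45) + 38*(1/28))/9 = 5 + (109/45 + 19/14)/9 = 5 + (1/9)*(2381/630) = 5 + 2381/5670 = 30731/5670 ≈ 5.4199)
21473 + M(P, 219) = 21473 + 197 = 21670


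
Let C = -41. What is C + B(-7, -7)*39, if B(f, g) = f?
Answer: -314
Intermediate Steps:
C + B(-7, -7)*39 = -41 - 7*39 = -41 - 273 = -314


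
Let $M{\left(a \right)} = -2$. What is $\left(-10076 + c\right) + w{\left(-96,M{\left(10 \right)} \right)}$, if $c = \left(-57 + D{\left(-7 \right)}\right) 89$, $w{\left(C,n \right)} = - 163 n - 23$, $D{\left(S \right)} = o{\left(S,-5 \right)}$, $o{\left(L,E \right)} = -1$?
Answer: $-14935$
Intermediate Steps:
$D{\left(S \right)} = -1$
$w{\left(C,n \right)} = -23 - 163 n$
$c = -5162$ ($c = \left(-57 - 1\right) 89 = \left(-58\right) 89 = -5162$)
$\left(-10076 + c\right) + w{\left(-96,M{\left(10 \right)} \right)} = \left(-10076 - 5162\right) - -303 = -15238 + \left(-23 + 326\right) = -15238 + 303 = -14935$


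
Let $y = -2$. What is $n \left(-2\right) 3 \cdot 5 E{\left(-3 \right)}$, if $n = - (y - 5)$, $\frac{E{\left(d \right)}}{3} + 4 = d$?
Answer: $4410$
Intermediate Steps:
$E{\left(d \right)} = -12 + 3 d$
$n = 7$ ($n = - (-2 - 5) = \left(-1\right) \left(-7\right) = 7$)
$n \left(-2\right) 3 \cdot 5 E{\left(-3 \right)} = 7 \left(-2\right) 3 \cdot 5 \left(-12 + 3 \left(-3\right)\right) = 7 \left(\left(-6\right) 5\right) \left(-12 - 9\right) = 7 \left(-30\right) \left(-21\right) = \left(-210\right) \left(-21\right) = 4410$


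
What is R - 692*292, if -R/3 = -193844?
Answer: 379468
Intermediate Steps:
R = 581532 (R = -3*(-193844) = 581532)
R - 692*292 = 581532 - 692*292 = 581532 - 202064 = 379468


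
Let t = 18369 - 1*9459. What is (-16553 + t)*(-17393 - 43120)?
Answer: 462500859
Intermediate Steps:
t = 8910 (t = 18369 - 9459 = 8910)
(-16553 + t)*(-17393 - 43120) = (-16553 + 8910)*(-17393 - 43120) = -7643*(-60513) = 462500859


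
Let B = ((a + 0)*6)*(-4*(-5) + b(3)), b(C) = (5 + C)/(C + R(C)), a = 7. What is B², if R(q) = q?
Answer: 802816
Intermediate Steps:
b(C) = (5 + C)/(2*C) (b(C) = (5 + C)/(C + C) = (5 + C)/((2*C)) = (5 + C)*(1/(2*C)) = (5 + C)/(2*C))
B = 896 (B = ((7 + 0)*6)*(-4*(-5) + (½)*(5 + 3)/3) = (7*6)*(20 + (½)*(⅓)*8) = 42*(20 + 4/3) = 42*(64/3) = 896)
B² = 896² = 802816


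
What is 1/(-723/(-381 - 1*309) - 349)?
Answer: -230/80029 ≈ -0.0028740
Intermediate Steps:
1/(-723/(-381 - 1*309) - 349) = 1/(-723/(-381 - 309) - 349) = 1/(-723/(-690) - 349) = 1/(-723*(-1/690) - 349) = 1/(241/230 - 349) = 1/(-80029/230) = -230/80029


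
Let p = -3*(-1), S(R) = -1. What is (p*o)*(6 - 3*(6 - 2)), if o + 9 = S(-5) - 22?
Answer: 576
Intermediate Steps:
p = 3
o = -32 (o = -9 + (-1 - 22) = -9 - 23 = -32)
(p*o)*(6 - 3*(6 - 2)) = (3*(-32))*(6 - 3*(6 - 2)) = -96*(6 - 12) = -96*(-6) = 576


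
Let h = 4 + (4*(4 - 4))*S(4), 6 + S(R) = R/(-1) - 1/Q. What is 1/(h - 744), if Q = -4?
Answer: -1/740 ≈ -0.0013514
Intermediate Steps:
S(R) = -23/4 - R (S(R) = -6 + (R/(-1) - 1/(-4)) = -6 + (R*(-1) - 1*(-¼)) = -6 + (-R + ¼) = -6 + (¼ - R) = -23/4 - R)
h = 4 (h = 4 + (4*(4 - 4))*(-23/4 - 1*4) = 4 + (4*0)*(-23/4 - 4) = 4 + 0*(-39/4) = 4 + 0 = 4)
1/(h - 744) = 1/(4 - 744) = 1/(-740) = -1/740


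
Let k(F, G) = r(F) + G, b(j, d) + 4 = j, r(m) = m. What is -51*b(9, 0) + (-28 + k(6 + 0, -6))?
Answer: -283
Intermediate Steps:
b(j, d) = -4 + j
k(F, G) = F + G
-51*b(9, 0) + (-28 + k(6 + 0, -6)) = -51*(-4 + 9) + (-28 + ((6 + 0) - 6)) = -51*5 + (-28 + (6 - 6)) = -255 + (-28 + 0) = -255 - 28 = -283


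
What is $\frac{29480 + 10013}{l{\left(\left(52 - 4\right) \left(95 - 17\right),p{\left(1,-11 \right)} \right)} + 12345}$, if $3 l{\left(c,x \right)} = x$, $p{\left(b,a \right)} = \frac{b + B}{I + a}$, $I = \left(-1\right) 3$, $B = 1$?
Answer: $\frac{829353}{259244} \approx 3.1991$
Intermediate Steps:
$I = -3$
$p{\left(b,a \right)} = \frac{1 + b}{-3 + a}$ ($p{\left(b,a \right)} = \frac{b + 1}{-3 + a} = \frac{1 + b}{-3 + a}$)
$l{\left(c,x \right)} = \frac{x}{3}$
$\frac{29480 + 10013}{l{\left(\left(52 - 4\right) \left(95 - 17\right),p{\left(1,-11 \right)} \right)} + 12345} = \frac{29480 + 10013}{\frac{\frac{1}{-3 - 11} \left(1 + 1\right)}{3} + 12345} = \frac{39493}{\frac{\frac{1}{-14} \cdot 2}{3} + 12345} = \frac{39493}{\frac{\left(- \frac{1}{14}\right) 2}{3} + 12345} = \frac{39493}{\frac{1}{3} \left(- \frac{1}{7}\right) + 12345} = \frac{39493}{- \frac{1}{21} + 12345} = \frac{39493}{\frac{259244}{21}} = 39493 \cdot \frac{21}{259244} = \frac{829353}{259244}$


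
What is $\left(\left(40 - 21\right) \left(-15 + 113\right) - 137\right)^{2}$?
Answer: $2975625$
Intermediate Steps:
$\left(\left(40 - 21\right) \left(-15 + 113\right) - 137\right)^{2} = \left(19 \cdot 98 - 137\right)^{2} = \left(1862 - 137\right)^{2} = 1725^{2} = 2975625$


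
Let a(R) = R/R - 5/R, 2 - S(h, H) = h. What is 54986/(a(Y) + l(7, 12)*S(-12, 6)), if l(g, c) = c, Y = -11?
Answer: 302423/932 ≈ 324.49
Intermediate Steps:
S(h, H) = 2 - h
a(R) = 1 - 5/R
54986/(a(Y) + l(7, 12)*S(-12, 6)) = 54986/((-5 - 11)/(-11) + 12*(2 - 1*(-12))) = 54986/(-1/11*(-16) + 12*(2 + 12)) = 54986/(16/11 + 12*14) = 54986/(16/11 + 168) = 54986/(1864/11) = 54986*(11/1864) = 302423/932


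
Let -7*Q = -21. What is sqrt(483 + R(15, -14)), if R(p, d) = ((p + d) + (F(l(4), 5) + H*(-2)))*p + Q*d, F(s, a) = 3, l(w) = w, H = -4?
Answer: 3*sqrt(69) ≈ 24.920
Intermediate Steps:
Q = 3 (Q = -1/7*(-21) = 3)
R(p, d) = 3*d + p*(11 + d + p) (R(p, d) = ((p + d) + (3 - 4*(-2)))*p + 3*d = ((d + p) + (3 + 8))*p + 3*d = ((d + p) + 11)*p + 3*d = (11 + d + p)*p + 3*d = p*(11 + d + p) + 3*d = 3*d + p*(11 + d + p))
sqrt(483 + R(15, -14)) = sqrt(483 + (15**2 + 3*(-14) + 11*15 - 14*15)) = sqrt(483 + (225 - 42 + 165 - 210)) = sqrt(483 + 138) = sqrt(621) = 3*sqrt(69)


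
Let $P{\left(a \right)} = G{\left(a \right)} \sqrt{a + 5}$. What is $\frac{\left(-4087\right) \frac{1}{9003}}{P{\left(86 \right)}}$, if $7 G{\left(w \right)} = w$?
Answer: $- \frac{4087 \sqrt{91}}{10065354} \approx -0.0038734$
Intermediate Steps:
$G{\left(w \right)} = \frac{w}{7}$
$P{\left(a \right)} = \frac{a \sqrt{5 + a}}{7}$ ($P{\left(a \right)} = \frac{a}{7} \sqrt{a + 5} = \frac{a}{7} \sqrt{5 + a} = \frac{a \sqrt{5 + a}}{7}$)
$\frac{\left(-4087\right) \frac{1}{9003}}{P{\left(86 \right)}} = \frac{\left(-4087\right) \frac{1}{9003}}{\frac{1}{7} \cdot 86 \sqrt{5 + 86}} = \frac{\left(-4087\right) \frac{1}{9003}}{\frac{1}{7} \cdot 86 \sqrt{91}} = - \frac{4087}{9003 \frac{86 \sqrt{91}}{7}} = - \frac{4087 \frac{\sqrt{91}}{1118}}{9003} = - \frac{4087 \sqrt{91}}{10065354}$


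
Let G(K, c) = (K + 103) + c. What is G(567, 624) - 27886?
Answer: -26592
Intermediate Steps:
G(K, c) = 103 + K + c (G(K, c) = (103 + K) + c = 103 + K + c)
G(567, 624) - 27886 = (103 + 567 + 624) - 27886 = 1294 - 27886 = -26592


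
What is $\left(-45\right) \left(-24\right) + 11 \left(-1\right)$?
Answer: $1069$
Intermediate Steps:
$\left(-45\right) \left(-24\right) + 11 \left(-1\right) = 1080 - 11 = 1069$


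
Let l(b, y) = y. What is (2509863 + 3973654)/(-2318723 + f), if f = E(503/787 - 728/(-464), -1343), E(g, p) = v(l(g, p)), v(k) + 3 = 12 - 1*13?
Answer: -6483517/2318727 ≈ -2.7962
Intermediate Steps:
v(k) = -4 (v(k) = -3 + (12 - 1*13) = -3 + (12 - 13) = -3 - 1 = -4)
E(g, p) = -4
f = -4
(2509863 + 3973654)/(-2318723 + f) = (2509863 + 3973654)/(-2318723 - 4) = 6483517/(-2318727) = 6483517*(-1/2318727) = -6483517/2318727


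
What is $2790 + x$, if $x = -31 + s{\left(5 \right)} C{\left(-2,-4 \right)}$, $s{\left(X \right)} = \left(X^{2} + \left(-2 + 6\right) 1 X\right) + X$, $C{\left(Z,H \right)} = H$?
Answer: $2559$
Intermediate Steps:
$s{\left(X \right)} = X^{2} + 5 X$ ($s{\left(X \right)} = \left(X^{2} + 4 \cdot 1 X\right) + X = \left(X^{2} + 4 X\right) + X = X^{2} + 5 X$)
$x = -231$ ($x = -31 + 5 \left(5 + 5\right) \left(-4\right) = -31 + 5 \cdot 10 \left(-4\right) = -31 + 50 \left(-4\right) = -31 - 200 = -231$)
$2790 + x = 2790 - 231 = 2559$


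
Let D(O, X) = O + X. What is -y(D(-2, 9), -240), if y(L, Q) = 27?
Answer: -27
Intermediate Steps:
-y(D(-2, 9), -240) = -1*27 = -27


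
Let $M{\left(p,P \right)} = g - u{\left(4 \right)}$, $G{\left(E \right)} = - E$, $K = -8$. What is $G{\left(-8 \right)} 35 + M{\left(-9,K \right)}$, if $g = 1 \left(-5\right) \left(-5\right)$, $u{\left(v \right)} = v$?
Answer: $301$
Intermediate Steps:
$g = 25$ ($g = \left(-5\right) \left(-5\right) = 25$)
$M{\left(p,P \right)} = 21$ ($M{\left(p,P \right)} = 25 - 4 = 21$)
$G{\left(-8 \right)} 35 + M{\left(-9,K \right)} = \left(-1\right) \left(-8\right) 35 + 21 = 8 \cdot 35 + 21 = 280 + 21 = 301$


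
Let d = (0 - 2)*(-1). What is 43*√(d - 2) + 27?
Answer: 27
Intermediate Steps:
d = 2 (d = -2*(-1) = 2)
43*√(d - 2) + 27 = 43*√(2 - 2) + 27 = 43*√0 + 27 = 43*0 + 27 = 0 + 27 = 27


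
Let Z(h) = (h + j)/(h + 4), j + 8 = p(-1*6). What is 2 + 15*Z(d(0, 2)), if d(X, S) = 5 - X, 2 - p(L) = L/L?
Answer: -4/3 ≈ -1.3333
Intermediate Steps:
p(L) = 1 (p(L) = 2 - L/L = 2 - 1*1 = 2 - 1 = 1)
j = -7 (j = -8 + 1 = -7)
Z(h) = (-7 + h)/(4 + h) (Z(h) = (h - 7)/(h + 4) = (-7 + h)/(4 + h))
2 + 15*Z(d(0, 2)) = 2 + 15*((-7 + (5 - 1*0))/(4 + (5 - 1*0))) = 2 + 15*((-7 + (5 + 0))/(4 + (5 + 0))) = 2 + 15*((-7 + 5)/(4 + 5)) = 2 + 15*(-2/9) = 2 - 10/3 = -4/3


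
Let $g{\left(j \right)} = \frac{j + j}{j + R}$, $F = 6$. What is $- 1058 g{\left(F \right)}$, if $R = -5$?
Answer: $-12696$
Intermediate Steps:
$g{\left(j \right)} = \frac{2 j}{-5 + j}$ ($g{\left(j \right)} = \frac{j + j}{j - 5} = \frac{2 j}{-5 + j}$)
$- 1058 g{\left(F \right)} = - 1058 \cdot 2 \cdot 6 \frac{1}{-5 + 6} = - 1058 \cdot 2 \cdot 6 \cdot 1^{-1} = - 1058 \cdot 2 \cdot 6 \cdot 1 = \left(-1058\right) 12 = -12696$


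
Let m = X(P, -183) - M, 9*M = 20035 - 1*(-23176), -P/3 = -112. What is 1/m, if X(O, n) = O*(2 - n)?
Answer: 9/516229 ≈ 1.7434e-5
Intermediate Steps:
P = 336 (P = -3*(-112) = 336)
M = 43211/9 (M = (20035 - 1*(-23176))/9 = (20035 + 23176)/9 = (⅑)*43211 = 43211/9 ≈ 4801.2)
m = 516229/9 (m = 336*(2 - 1*(-183)) - 1*43211/9 = 336*(2 + 183) - 43211/9 = 336*185 - 43211/9 = 62160 - 43211/9 = 516229/9 ≈ 57359.)
1/m = 1/(516229/9) = 9/516229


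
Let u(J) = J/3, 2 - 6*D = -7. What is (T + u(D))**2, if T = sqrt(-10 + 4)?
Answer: -23/4 + I*sqrt(6) ≈ -5.75 + 2.4495*I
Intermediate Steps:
D = 3/2 (D = 1/3 - 1/6*(-7) = 1/3 + 7/6 = 3/2 ≈ 1.5000)
u(J) = J/3 (u(J) = J*(1/3) = J/3)
T = I*sqrt(6) (T = sqrt(-6) = I*sqrt(6) ≈ 2.4495*I)
(T + u(D))**2 = (I*sqrt(6) + (1/3)*(3/2))**2 = (I*sqrt(6) + 1/2)**2 = (1/2 + I*sqrt(6))**2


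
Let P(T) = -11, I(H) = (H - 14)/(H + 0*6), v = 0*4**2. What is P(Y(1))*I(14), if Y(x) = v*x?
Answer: 0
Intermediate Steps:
v = 0 (v = 0*16 = 0)
Y(x) = 0 (Y(x) = 0*x = 0)
I(H) = (-14 + H)/H (I(H) = (-14 + H)/(H + 0) = (-14 + H)/H)
P(Y(1))*I(14) = -11*(-14 + 14)/14 = -11*0/14 = -11*0 = 0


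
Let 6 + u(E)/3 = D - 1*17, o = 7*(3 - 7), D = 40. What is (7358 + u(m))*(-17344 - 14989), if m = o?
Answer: -239555197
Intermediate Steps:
o = -28 (o = 7*(-4) = -28)
m = -28
u(E) = 51 (u(E) = -18 + 3*(40 - 1*17) = -18 + 3*(40 - 17) = -18 + 3*23 = -18 + 69 = 51)
(7358 + u(m))*(-17344 - 14989) = (7358 + 51)*(-17344 - 14989) = 7409*(-32333) = -239555197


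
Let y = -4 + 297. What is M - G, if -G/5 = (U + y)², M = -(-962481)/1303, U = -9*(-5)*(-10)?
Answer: 161550716/1303 ≈ 1.2398e+5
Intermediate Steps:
y = 293
U = -450 (U = 45*(-10) = -450)
M = 962481/1303 (M = -(-962481)/1303 = -897*(-1073/1303) = 962481/1303 ≈ 738.67)
G = -123245 (G = -5*(-450 + 293)² = -5*(-157)² = -5*24649 = -123245)
M - G = 962481/1303 - 1*(-123245) = 962481/1303 + 123245 = 161550716/1303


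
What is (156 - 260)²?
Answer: 10816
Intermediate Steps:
(156 - 260)² = (-104)² = 10816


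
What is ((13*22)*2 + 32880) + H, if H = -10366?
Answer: 23086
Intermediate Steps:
((13*22)*2 + 32880) + H = ((13*22)*2 + 32880) - 10366 = (286*2 + 32880) - 10366 = (572 + 32880) - 10366 = 33452 - 10366 = 23086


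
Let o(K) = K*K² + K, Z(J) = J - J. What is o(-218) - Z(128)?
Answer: -10360450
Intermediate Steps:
Z(J) = 0
o(K) = K + K³ (o(K) = K³ + K = K + K³)
o(-218) - Z(128) = (-218 + (-218)³) - 1*0 = (-218 - 10360232) + 0 = -10360450 + 0 = -10360450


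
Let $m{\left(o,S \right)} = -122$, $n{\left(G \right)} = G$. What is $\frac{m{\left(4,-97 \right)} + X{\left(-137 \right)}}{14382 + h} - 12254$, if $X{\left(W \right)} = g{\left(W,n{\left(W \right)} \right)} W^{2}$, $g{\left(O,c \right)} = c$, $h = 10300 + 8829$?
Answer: $- \frac{413215269}{33511} \approx -12331.0$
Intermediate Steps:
$h = 19129$
$X{\left(W \right)} = W^{3}$ ($X{\left(W \right)} = W W^{2} = W^{3}$)
$\frac{m{\left(4,-97 \right)} + X{\left(-137 \right)}}{14382 + h} - 12254 = \frac{-122 + \left(-137\right)^{3}}{14382 + 19129} - 12254 = \frac{-122 - 2571353}{33511} - 12254 = \left(-2571475\right) \frac{1}{33511} - 12254 = - \frac{2571475}{33511} - 12254 = - \frac{413215269}{33511}$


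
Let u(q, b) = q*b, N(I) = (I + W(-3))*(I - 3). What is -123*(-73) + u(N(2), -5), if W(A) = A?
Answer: 8974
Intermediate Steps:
N(I) = (-3 + I)² (N(I) = (I - 3)*(I - 3) = (-3 + I)*(-3 + I) = (-3 + I)²)
u(q, b) = b*q
-123*(-73) + u(N(2), -5) = -123*(-73) - 5*(9 + 2² - 6*2) = 8979 - 5*(9 + 4 - 12) = 8979 - 5*1 = 8979 - 5 = 8974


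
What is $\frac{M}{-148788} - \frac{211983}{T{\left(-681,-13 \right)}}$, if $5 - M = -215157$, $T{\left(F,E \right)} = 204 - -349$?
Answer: $- \frac{15829755595}{41139882} \approx -384.78$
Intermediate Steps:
$T{\left(F,E \right)} = 553$ ($T{\left(F,E \right)} = 204 + 349 = 553$)
$M = 215162$ ($M = 5 - -215157 = 5 + 215157 = 215162$)
$\frac{M}{-148788} - \frac{211983}{T{\left(-681,-13 \right)}} = \frac{215162}{-148788} - \frac{211983}{553} = 215162 \left(- \frac{1}{148788}\right) - \frac{211983}{553} = - \frac{107581}{74394} - \frac{211983}{553} = - \frac{15829755595}{41139882}$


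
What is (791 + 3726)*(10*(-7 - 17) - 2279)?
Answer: -11378323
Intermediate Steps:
(791 + 3726)*(10*(-7 - 17) - 2279) = 4517*(10*(-24) - 2279) = 4517*(-240 - 2279) = 4517*(-2519) = -11378323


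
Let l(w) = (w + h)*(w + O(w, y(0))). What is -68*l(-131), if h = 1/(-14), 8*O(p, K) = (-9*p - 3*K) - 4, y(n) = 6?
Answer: 3400255/28 ≈ 1.2144e+5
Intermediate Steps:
O(p, K) = -1/2 - 9*p/8 - 3*K/8 (O(p, K) = ((-9*p - 3*K) - 4)/8 = (-4 - 9*p - 3*K)/8 = -1/2 - 9*p/8 - 3*K/8)
h = -1/14 ≈ -0.071429
l(w) = (-11/4 - w/8)*(-1/14 + w) (l(w) = (w - 1/14)*(w + (-1/2 - 9*w/8 - 3/8*6)) = (-1/14 + w)*(w + (-1/2 - 9*w/8 - 9/4)) = (-1/14 + w)*(w + (-11/4 - 9*w/8)) = (-1/14 + w)*(-11/4 - w/8) = (-11/4 - w/8)*(-1/14 + w))
-68*l(-131) = -68*(11/56 - 307/112*(-131) - 1/8*(-131)**2) = -68*(11/56 + 40217/112 - 1/8*17161) = -68*(11/56 + 40217/112 - 17161/8) = -68*(-200015/112) = 3400255/28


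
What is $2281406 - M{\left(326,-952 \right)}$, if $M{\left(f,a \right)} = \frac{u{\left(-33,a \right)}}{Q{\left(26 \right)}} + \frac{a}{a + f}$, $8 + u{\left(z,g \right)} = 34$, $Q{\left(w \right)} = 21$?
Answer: $\frac{14995663504}{6573} \approx 2.2814 \cdot 10^{6}$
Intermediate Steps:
$u{\left(z,g \right)} = 26$ ($u{\left(z,g \right)} = -8 + 34 = 26$)
$M{\left(f,a \right)} = \frac{26}{21} + \frac{a}{a + f}$
$2281406 - M{\left(326,-952 \right)} = 2281406 - \frac{26 \cdot 326 + 47 \left(-952\right)}{21 \left(-952 + 326\right)} = 2281406 - \frac{8476 - 44744}{21 \left(-626\right)} = 2281406 - \frac{1}{21} \left(- \frac{1}{626}\right) \left(-36268\right) = 2281406 - \frac{18134}{6573} = \frac{14995663504}{6573}$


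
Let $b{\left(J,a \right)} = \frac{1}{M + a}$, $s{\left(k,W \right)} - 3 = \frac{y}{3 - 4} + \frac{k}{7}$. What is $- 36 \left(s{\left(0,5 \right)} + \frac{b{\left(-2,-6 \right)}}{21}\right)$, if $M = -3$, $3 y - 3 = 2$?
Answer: $- \frac{1004}{21} \approx -47.81$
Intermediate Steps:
$y = \frac{5}{3}$ ($y = 1 + \frac{1}{3} \cdot 2 = 1 + \frac{2}{3} = \frac{5}{3} \approx 1.6667$)
$s{\left(k,W \right)} = \frac{4}{3} + \frac{k}{7}$ ($s{\left(k,W \right)} = 3 + \left(\frac{5}{3 \left(3 - 4\right)} + \frac{k}{7}\right) = 3 + \left(\frac{5}{3 \left(-1\right)} + k \frac{1}{7}\right) = 3 + \left(\frac{5}{3} \left(-1\right) + \frac{k}{7}\right) = 3 + \left(- \frac{5}{3} + \frac{k}{7}\right) = \frac{4}{3} + \frac{k}{7}$)
$b{\left(J,a \right)} = \frac{1}{-3 + a}$
$- 36 \left(s{\left(0,5 \right)} + \frac{b{\left(-2,-6 \right)}}{21}\right) = - 36 \left(\left(\frac{4}{3} + \frac{1}{7} \cdot 0\right) + \frac{1}{\left(-3 - 6\right) 21}\right) = - 36 \left(\left(\frac{4}{3} + 0\right) + \frac{1}{-9} \cdot \frac{1}{21}\right) = - 36 \left(\frac{4}{3} - \frac{1}{189}\right) = \left(-36\right) \frac{251}{189} = - \frac{1004}{21}$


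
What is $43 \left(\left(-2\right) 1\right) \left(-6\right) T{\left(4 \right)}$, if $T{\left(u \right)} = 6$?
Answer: $3096$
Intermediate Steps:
$43 \left(\left(-2\right) 1\right) \left(-6\right) T{\left(4 \right)} = 43 \left(\left(-2\right) 1\right) \left(-6\right) 6 = 43 \left(-2\right) \left(-6\right) 6 = \left(-86\right) \left(-6\right) 6 = 516 \cdot 6 = 3096$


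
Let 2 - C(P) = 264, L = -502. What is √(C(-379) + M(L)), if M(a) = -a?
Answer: 4*√15 ≈ 15.492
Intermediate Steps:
C(P) = -262 (C(P) = 2 - 1*264 = 2 - 264 = -262)
√(C(-379) + M(L)) = √(-262 - 1*(-502)) = √(-262 + 502) = √240 = 4*√15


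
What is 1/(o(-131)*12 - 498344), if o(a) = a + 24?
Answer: -1/499628 ≈ -2.0015e-6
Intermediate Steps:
o(a) = 24 + a
1/(o(-131)*12 - 498344) = 1/((24 - 131)*12 - 498344) = 1/(-107*12 - 498344) = 1/(-1284 - 498344) = 1/(-499628) = -1/499628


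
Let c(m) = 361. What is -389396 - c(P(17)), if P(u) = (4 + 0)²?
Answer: -389757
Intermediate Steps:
P(u) = 16 (P(u) = 4² = 16)
-389396 - c(P(17)) = -389396 - 1*361 = -389396 - 361 = -389757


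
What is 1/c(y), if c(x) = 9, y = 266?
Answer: ⅑ ≈ 0.11111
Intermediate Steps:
1/c(y) = 1/9 = ⅑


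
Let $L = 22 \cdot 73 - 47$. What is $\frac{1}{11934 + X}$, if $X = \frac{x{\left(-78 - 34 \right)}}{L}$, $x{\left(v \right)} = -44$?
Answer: $\frac{1559}{18605062} \approx 8.3794 \cdot 10^{-5}$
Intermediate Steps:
$L = 1559$ ($L = 1606 - 47 = 1559$)
$X = - \frac{44}{1559} \approx -0.028223$
$\frac{1}{11934 + X} = \frac{1}{11934 - \frac{44}{1559}} = \frac{1}{\frac{18605062}{1559}} = \frac{1559}{18605062}$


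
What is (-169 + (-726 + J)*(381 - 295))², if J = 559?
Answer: 211149961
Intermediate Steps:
(-169 + (-726 + J)*(381 - 295))² = (-169 + (-726 + 559)*(381 - 295))² = (-169 - 167*86)² = (-169 - 14362)² = (-14531)² = 211149961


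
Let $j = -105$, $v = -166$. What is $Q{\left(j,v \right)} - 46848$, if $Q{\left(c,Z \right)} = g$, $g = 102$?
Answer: $-46746$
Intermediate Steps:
$Q{\left(c,Z \right)} = 102$
$Q{\left(j,v \right)} - 46848 = 102 - 46848 = -46746$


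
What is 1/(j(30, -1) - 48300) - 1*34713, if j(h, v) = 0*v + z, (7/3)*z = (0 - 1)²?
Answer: -11736361168/338097 ≈ -34713.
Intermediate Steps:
z = 3/7 (z = 3*(0 - 1)²/7 = (3/7)*(-1)² = (3/7)*1 = 3/7 ≈ 0.42857)
j(h, v) = 3/7 (j(h, v) = 0*v + 3/7 = 0 + 3/7 = 3/7)
1/(j(30, -1) - 48300) - 1*34713 = 1/(3/7 - 48300) - 1*34713 = 1/(-338097/7) - 34713 = -7/338097 - 34713 = -11736361168/338097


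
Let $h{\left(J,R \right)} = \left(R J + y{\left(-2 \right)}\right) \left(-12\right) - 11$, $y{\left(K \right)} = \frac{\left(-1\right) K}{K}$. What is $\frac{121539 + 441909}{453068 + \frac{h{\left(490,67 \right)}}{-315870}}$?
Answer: $\frac{177976319760}{143110983119} \approx 1.2436$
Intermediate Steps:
$y{\left(K \right)} = -1$
$h{\left(J,R \right)} = 1 - 12 J R$ ($h{\left(J,R \right)} = \left(R J - 1\right) \left(-12\right) - 11 = \left(J R - 1\right) \left(-12\right) - 11 = \left(-1 + J R\right) \left(-12\right) - 11 = \left(12 - 12 J R\right) - 11 = 1 - 12 J R$)
$\frac{121539 + 441909}{453068 + \frac{h{\left(490,67 \right)}}{-315870}} = \frac{121539 + 441909}{453068 + \frac{1 - 5880 \cdot 67}{-315870}} = \frac{563448}{453068 + \left(1 - 393960\right) \left(- \frac{1}{315870}\right)} = \frac{563448}{453068 - - \frac{393959}{315870}} = \frac{563448}{453068 + \frac{393959}{315870}} = \frac{563448}{\frac{143110983119}{315870}} = 563448 \cdot \frac{315870}{143110983119} = \frac{177976319760}{143110983119}$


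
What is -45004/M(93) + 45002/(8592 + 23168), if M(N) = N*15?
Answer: -27330985/886104 ≈ -30.844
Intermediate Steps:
M(N) = 15*N
-45004/M(93) + 45002/(8592 + 23168) = -45004/(15*93) + 45002/(8592 + 23168) = -45004/1395 + 45002/31760 = -45004*1/1395 + 45002*(1/31760) = -45004/1395 + 22501/15880 = -27330985/886104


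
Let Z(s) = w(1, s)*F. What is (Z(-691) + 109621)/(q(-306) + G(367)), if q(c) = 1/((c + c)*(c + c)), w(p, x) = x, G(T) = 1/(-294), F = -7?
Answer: -2100608300448/62375 ≈ -3.3677e+7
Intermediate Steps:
G(T) = -1/294
Z(s) = -7*s (Z(s) = s*(-7) = -7*s)
q(c) = 1/(4*c²) (q(c) = 1/((2*c)*(2*c)) = 1/(4*c²))
(Z(-691) + 109621)/(q(-306) + G(367)) = (-7*(-691) + 109621)/((¼)/(-306)² - 1/294) = (4837 + 109621)/((¼)*(1/93636) - 1/294) = 114458/(1/374544 - 1/294) = 114458/(-62375/18352656) = 114458*(-18352656/62375) = -2100608300448/62375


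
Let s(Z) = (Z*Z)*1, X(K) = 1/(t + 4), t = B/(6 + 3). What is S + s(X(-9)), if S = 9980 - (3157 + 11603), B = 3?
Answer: -807811/169 ≈ -4779.9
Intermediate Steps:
t = ⅓ (t = 3/(6 + 3) = 3/9 = 3*(⅑) = ⅓ ≈ 0.33333)
X(K) = 3/13 (X(K) = 1/(⅓ + 4) = 1/(13/3) = 3/13)
s(Z) = Z² (s(Z) = Z²*1 = Z²)
S = -4780 (S = 9980 - 1*14760 = 9980 - 14760 = -4780)
S + s(X(-9)) = -4780 + (3/13)² = -4780 + 9/169 = -807811/169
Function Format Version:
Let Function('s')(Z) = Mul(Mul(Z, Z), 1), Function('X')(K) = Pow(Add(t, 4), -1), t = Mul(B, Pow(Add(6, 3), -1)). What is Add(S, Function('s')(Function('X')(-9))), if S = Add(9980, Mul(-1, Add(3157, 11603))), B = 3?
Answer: Rational(-807811, 169) ≈ -4779.9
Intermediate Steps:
t = Rational(1, 3) (t = Mul(3, Pow(Add(6, 3), -1)) = Mul(3, Pow(9, -1)) = Mul(3, Rational(1, 9)) = Rational(1, 3) ≈ 0.33333)
Function('X')(K) = Rational(3, 13) (Function('X')(K) = Pow(Add(Rational(1, 3), 4), -1) = Pow(Rational(13, 3), -1) = Rational(3, 13))
Function('s')(Z) = Pow(Z, 2) (Function('s')(Z) = Mul(Pow(Z, 2), 1) = Pow(Z, 2))
S = -4780 (S = Add(9980, Mul(-1, 14760)) = Add(9980, -14760) = -4780)
Add(S, Function('s')(Function('X')(-9))) = Add(-4780, Pow(Rational(3, 13), 2)) = Add(-4780, Rational(9, 169)) = Rational(-807811, 169)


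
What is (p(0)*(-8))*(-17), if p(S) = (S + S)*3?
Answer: 0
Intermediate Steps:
p(S) = 6*S (p(S) = (2*S)*3 = 6*S)
(p(0)*(-8))*(-17) = ((6*0)*(-8))*(-17) = (0*(-8))*(-17) = 0*(-17) = 0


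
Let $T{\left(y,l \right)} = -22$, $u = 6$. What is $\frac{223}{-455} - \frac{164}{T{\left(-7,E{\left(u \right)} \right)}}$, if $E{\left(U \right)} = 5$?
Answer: $\frac{34857}{5005} \approx 6.9644$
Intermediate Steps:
$\frac{223}{-455} - \frac{164}{T{\left(-7,E{\left(u \right)} \right)}} = \frac{223}{-455} - \frac{164}{-22} = 223 \left(- \frac{1}{455}\right) - - \frac{82}{11} = - \frac{223}{455} + \frac{82}{11} = \frac{34857}{5005}$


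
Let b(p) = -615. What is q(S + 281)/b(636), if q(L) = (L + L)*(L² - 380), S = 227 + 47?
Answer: -22765730/41 ≈ -5.5526e+5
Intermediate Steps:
S = 274
q(L) = 2*L*(-380 + L²) (q(L) = (2*L)*(-380 + L²) = 2*L*(-380 + L²))
q(S + 281)/b(636) = (2*(274 + 281)*(-380 + (274 + 281)²))/(-615) = (2*555*(-380 + 555²))*(-1/615) = (2*555*(-380 + 308025))*(-1/615) = (2*555*307645)*(-1/615) = 341485950*(-1/615) = -22765730/41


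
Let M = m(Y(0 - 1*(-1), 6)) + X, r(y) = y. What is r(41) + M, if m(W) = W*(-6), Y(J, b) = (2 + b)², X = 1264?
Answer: 921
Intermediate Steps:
m(W) = -6*W
M = 880 (M = -6*(2 + 6)² + 1264 = -6*8² + 1264 = -6*64 + 1264 = -384 + 1264 = 880)
r(41) + M = 41 + 880 = 921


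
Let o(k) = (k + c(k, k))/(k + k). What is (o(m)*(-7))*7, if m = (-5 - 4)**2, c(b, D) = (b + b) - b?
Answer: -49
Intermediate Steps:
c(b, D) = b (c(b, D) = 2*b - b = b)
m = 81 (m = (-9)**2 = 81)
o(k) = 1 (o(k) = (k + k)/(k + k) = (2*k)/((2*k)) = (2*k)*(1/(2*k)) = 1)
(o(m)*(-7))*7 = (1*(-7))*7 = -7*7 = -49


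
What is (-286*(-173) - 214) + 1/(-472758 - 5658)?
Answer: 23568685823/478416 ≈ 49264.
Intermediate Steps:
(-286*(-173) - 214) + 1/(-472758 - 5658) = (49478 - 214) + 1/(-478416) = 49264 - 1/478416 = 23568685823/478416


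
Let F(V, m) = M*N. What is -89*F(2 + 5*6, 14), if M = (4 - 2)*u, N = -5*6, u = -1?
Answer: -5340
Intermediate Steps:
N = -30
M = -2 (M = (4 - 2)*(-1) = 2*(-1) = -2)
F(V, m) = 60 (F(V, m) = -2*(-30) = 60)
-89*F(2 + 5*6, 14) = -89*60 = -5340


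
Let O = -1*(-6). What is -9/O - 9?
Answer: -21/2 ≈ -10.500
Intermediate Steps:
O = 6
-9/O - 9 = -9/6 - 9 = -9*⅙ - 9 = -3/2 - 9 = -21/2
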